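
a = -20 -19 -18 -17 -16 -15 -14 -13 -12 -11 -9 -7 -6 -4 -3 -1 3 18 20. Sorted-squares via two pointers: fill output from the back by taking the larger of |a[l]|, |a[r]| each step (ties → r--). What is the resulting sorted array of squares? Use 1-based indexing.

[1, 9, 9, 16, 36, 49, 81, 121, 144, 169, 196, 225, 256, 289, 324, 324, 361, 400, 400]

l=1 r=19: |-20|<=|20| out[19]=400, r--
l=1 r=18: |-20|>|18| out[18]=400, l++
l=2 r=18: |-19|>|18| out[17]=361, l++
l=3 r=18: |-18|<=|18| out[16]=324, r--
l=3 r=17: |-18|>|3| out[15]=324, l++
l=4 r=17: |-17|>|3| out[14]=289, l++
l=5 r=17: |-16|>|3| out[13]=256, l++
l=6 r=17: |-15|>|3| out[12]=225, l++
l=7 r=17: |-14|>|3| out[11]=196, l++
l=8 r=17: |-13|>|3| out[10]=169, l++
l=9 r=17: |-12|>|3| out[9]=144, l++
l=10 r=17: |-11|>|3| out[8]=121, l++
l=11 r=17: |-9|>|3| out[7]=81, l++
l=12 r=17: |-7|>|3| out[6]=49, l++
l=13 r=17: |-6|>|3| out[5]=36, l++
l=14 r=17: |-4|>|3| out[4]=16, l++
l=15 r=17: |-3|<=|3| out[3]=9, r--
l=15 r=16: |-3|>|-1| out[2]=9, l++
l=16 r=16: |-1|<=|-1| out[1]=1, r--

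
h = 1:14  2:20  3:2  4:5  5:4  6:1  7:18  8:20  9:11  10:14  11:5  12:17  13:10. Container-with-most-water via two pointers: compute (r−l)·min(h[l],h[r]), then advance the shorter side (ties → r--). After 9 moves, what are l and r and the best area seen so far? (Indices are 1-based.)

[1,13] min(14,10)*12=120 best=120 * → r--
[1,12] min(14,17)*11=154 best=154 * → l++
[2,12] min(20,17)*10=170 best=170 * → r--
[2,11] min(20,5)*9=45 best=170 → r--
[2,10] min(20,14)*8=112 best=170 → r--
[2,9] min(20,11)*7=77 best=170 → r--
[2,8] min(20,20)*6=120 best=170 → r--
[2,7] min(20,18)*5=90 best=170 → r--
[2,6] min(20,1)*4=4 best=170 → r--

l=2, r=5, best area=170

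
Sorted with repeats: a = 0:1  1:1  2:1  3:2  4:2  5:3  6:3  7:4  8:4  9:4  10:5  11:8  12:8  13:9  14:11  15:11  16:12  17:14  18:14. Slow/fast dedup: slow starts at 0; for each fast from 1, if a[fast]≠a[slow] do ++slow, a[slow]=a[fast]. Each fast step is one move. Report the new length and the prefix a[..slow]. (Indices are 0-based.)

slow=0 fast=1: a[fast]=1=a[slow] dup, fast++
slow=0 fast=2: a[fast]=1=a[slow] dup, fast++
slow=0 fast=3: a[fast]=2≠a[slow]=1 write a[1]=2, slow++,fast++
slow=1 fast=4: a[fast]=2=a[slow] dup, fast++
slow=1 fast=5: a[fast]=3≠a[slow]=2 write a[2]=3, slow++,fast++
slow=2 fast=6: a[fast]=3=a[slow] dup, fast++
slow=2 fast=7: a[fast]=4≠a[slow]=3 write a[3]=4, slow++,fast++
slow=3 fast=8: a[fast]=4=a[slow] dup, fast++
slow=3 fast=9: a[fast]=4=a[slow] dup, fast++
slow=3 fast=10: a[fast]=5≠a[slow]=4 write a[4]=5, slow++,fast++
slow=4 fast=11: a[fast]=8≠a[slow]=5 write a[5]=8, slow++,fast++
slow=5 fast=12: a[fast]=8=a[slow] dup, fast++
slow=5 fast=13: a[fast]=9≠a[slow]=8 write a[6]=9, slow++,fast++
slow=6 fast=14: a[fast]=11≠a[slow]=9 write a[7]=11, slow++,fast++
slow=7 fast=15: a[fast]=11=a[slow] dup, fast++
slow=7 fast=16: a[fast]=12≠a[slow]=11 write a[8]=12, slow++,fast++
slow=8 fast=17: a[fast]=14≠a[slow]=12 write a[9]=14, slow++,fast++
slow=9 fast=18: a[fast]=14=a[slow] dup, fast++

length 10; prefix = [1, 2, 3, 4, 5, 8, 9, 11, 12, 14]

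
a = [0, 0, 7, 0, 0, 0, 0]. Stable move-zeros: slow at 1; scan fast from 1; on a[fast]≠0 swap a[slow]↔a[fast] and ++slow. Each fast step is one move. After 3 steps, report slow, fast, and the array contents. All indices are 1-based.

slow=2, fast=4, a=[7, 0, 0, 0, 0, 0, 0]

slow=1 fast=1: a[fast]=0, fast++
slow=1 fast=2: a[fast]=0, fast++
slow=1 fast=3: a[fast]=7≠0 swap→a[1]=7, slow++,fast++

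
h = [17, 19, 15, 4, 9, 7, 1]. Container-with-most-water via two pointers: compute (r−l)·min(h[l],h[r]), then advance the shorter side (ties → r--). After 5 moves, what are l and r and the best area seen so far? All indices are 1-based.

[1,7] min(17,1)*6=6 best=6 * → r--
[1,6] min(17,7)*5=35 best=35 * → r--
[1,5] min(17,9)*4=36 best=36 * → r--
[1,4] min(17,4)*3=12 best=36 → r--
[1,3] min(17,15)*2=30 best=36 → r--

l=1, r=2, best area=36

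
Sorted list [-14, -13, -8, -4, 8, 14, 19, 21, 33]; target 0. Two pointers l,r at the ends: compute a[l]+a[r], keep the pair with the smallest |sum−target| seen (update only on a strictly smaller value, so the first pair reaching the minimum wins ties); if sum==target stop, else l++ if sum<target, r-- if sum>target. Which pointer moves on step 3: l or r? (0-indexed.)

r

[0,8] -14+33=19 d=19 * → r--
[0,7] -14+21=7 d=7 * → r--
[0,6] -14+19=5 d=5 * → r--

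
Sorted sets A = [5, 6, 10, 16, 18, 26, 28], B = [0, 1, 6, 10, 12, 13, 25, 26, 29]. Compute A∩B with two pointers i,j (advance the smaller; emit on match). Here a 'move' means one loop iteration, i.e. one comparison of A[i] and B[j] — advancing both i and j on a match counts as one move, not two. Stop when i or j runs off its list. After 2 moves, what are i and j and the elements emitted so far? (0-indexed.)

i=0, j=2, emitted=[]

i=0 j=0: 5>0, j++
i=0 j=1: 5>1, j++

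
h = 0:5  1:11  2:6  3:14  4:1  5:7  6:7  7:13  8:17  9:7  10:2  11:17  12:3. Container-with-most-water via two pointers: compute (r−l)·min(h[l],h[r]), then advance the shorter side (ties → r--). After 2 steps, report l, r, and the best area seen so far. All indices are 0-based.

[0,12] min(5,3)*12=36 best=36 * → r--
[0,11] min(5,17)*11=55 best=55 * → l++

l=1, r=11, best area=55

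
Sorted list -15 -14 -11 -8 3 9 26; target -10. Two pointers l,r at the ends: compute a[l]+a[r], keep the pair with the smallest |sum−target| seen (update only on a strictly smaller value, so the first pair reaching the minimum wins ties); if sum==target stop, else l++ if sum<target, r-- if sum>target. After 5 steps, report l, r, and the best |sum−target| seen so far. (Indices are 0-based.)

l=2, r=3, best |Δ|=1

l=0 r=6: -15+26=11 d=21 *, r--
l=0 r=5: -15+9=-6 d=4 *, r--
l=0 r=4: -15+3=-12 d=2 *, l++
l=1 r=4: -14+3=-11 d=1 *, l++
l=2 r=4: -11+3=-8 d=2, r--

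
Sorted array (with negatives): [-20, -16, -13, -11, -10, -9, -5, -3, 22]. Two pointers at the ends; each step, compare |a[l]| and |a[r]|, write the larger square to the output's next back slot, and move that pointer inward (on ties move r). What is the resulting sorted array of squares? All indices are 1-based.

[9, 25, 81, 100, 121, 169, 256, 400, 484]

l=1 r=9: |-20|<=|22| out[9]=484, r--
l=1 r=8: |-20|>|-3| out[8]=400, l++
l=2 r=8: |-16|>|-3| out[7]=256, l++
l=3 r=8: |-13|>|-3| out[6]=169, l++
l=4 r=8: |-11|>|-3| out[5]=121, l++
l=5 r=8: |-10|>|-3| out[4]=100, l++
l=6 r=8: |-9|>|-3| out[3]=81, l++
l=7 r=8: |-5|>|-3| out[2]=25, l++
l=8 r=8: |-3|<=|-3| out[1]=9, r--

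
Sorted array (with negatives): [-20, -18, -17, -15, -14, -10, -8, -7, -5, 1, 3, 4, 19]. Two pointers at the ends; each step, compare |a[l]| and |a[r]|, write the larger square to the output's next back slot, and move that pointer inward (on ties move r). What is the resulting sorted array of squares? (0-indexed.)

[1, 9, 16, 25, 49, 64, 100, 196, 225, 289, 324, 361, 400]

[0,12] |-20|>|19| out[12]=400 → l++
[1,12] |-18|<=|19| out[11]=361 → r--
[1,11] |-18|>|4| out[10]=324 → l++
[2,11] |-17|>|4| out[9]=289 → l++
[3,11] |-15|>|4| out[8]=225 → l++
[4,11] |-14|>|4| out[7]=196 → l++
[5,11] |-10|>|4| out[6]=100 → l++
[6,11] |-8|>|4| out[5]=64 → l++
[7,11] |-7|>|4| out[4]=49 → l++
[8,11] |-5|>|4| out[3]=25 → l++
[9,11] |1|<=|4| out[2]=16 → r--
[9,10] |1|<=|3| out[1]=9 → r--
[9,9] |1|<=|1| out[0]=1 → r--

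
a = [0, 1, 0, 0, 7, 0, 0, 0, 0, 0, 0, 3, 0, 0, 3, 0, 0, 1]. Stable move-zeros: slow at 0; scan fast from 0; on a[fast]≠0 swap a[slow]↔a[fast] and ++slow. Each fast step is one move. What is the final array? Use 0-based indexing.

slow=0 fast=0: a[fast]=0, fast++
slow=0 fast=1: a[fast]=1≠0 swap→a[0]=1, slow++,fast++
slow=1 fast=2: a[fast]=0, fast++
slow=1 fast=3: a[fast]=0, fast++
slow=1 fast=4: a[fast]=7≠0 swap→a[1]=7, slow++,fast++
slow=2 fast=5: a[fast]=0, fast++
slow=2 fast=6: a[fast]=0, fast++
slow=2 fast=7: a[fast]=0, fast++
slow=2 fast=8: a[fast]=0, fast++
slow=2 fast=9: a[fast]=0, fast++
slow=2 fast=10: a[fast]=0, fast++
slow=2 fast=11: a[fast]=3≠0 swap→a[2]=3, slow++,fast++
slow=3 fast=12: a[fast]=0, fast++
slow=3 fast=13: a[fast]=0, fast++
slow=3 fast=14: a[fast]=3≠0 swap→a[3]=3, slow++,fast++
slow=4 fast=15: a[fast]=0, fast++
slow=4 fast=16: a[fast]=0, fast++
slow=4 fast=17: a[fast]=1≠0 swap→a[4]=1, slow++,fast++

[1, 7, 3, 3, 1, 0, 0, 0, 0, 0, 0, 0, 0, 0, 0, 0, 0, 0]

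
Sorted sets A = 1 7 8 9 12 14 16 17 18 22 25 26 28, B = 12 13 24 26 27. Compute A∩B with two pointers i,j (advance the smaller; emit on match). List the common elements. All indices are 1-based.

i=1 j=1: 1<12, i++
i=2 j=1: 7<12, i++
i=3 j=1: 8<12, i++
i=4 j=1: 9<12, i++
i=5 j=1: 12==12 emit, i++,j++
i=6 j=2: 14>13, j++
i=6 j=3: 14<24, i++
i=7 j=3: 16<24, i++
i=8 j=3: 17<24, i++
i=9 j=3: 18<24, i++
i=10 j=3: 22<24, i++
i=11 j=3: 25>24, j++
i=11 j=4: 25<26, i++
i=12 j=4: 26==26 emit, i++,j++
i=13 j=5: 28>27, j++

intersection = [12, 26]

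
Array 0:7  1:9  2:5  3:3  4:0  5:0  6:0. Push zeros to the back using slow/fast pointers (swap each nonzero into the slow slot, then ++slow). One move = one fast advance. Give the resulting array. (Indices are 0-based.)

[7, 9, 5, 3, 0, 0, 0]

slow=0 fast=0: a[fast]=7≠0 swap→a[0]=7, slow++,fast++
slow=1 fast=1: a[fast]=9≠0 swap→a[1]=9, slow++,fast++
slow=2 fast=2: a[fast]=5≠0 swap→a[2]=5, slow++,fast++
slow=3 fast=3: a[fast]=3≠0 swap→a[3]=3, slow++,fast++
slow=4 fast=4: a[fast]=0, fast++
slow=4 fast=5: a[fast]=0, fast++
slow=4 fast=6: a[fast]=0, fast++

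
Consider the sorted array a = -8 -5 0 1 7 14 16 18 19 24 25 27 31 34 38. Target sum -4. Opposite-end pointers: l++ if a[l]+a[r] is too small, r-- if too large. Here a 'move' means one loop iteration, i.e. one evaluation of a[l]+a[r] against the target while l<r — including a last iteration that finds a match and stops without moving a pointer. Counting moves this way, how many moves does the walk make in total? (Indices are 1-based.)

13 moves

[1,15] -8+38=30 >-4 → r--
[1,14] -8+34=26 >-4 → r--
[1,13] -8+31=23 >-4 → r--
[1,12] -8+27=19 >-4 → r--
[1,11] -8+25=17 >-4 → r--
[1,10] -8+24=16 >-4 → r--
[1,9] -8+19=11 >-4 → r--
[1,8] -8+18=10 >-4 → r--
[1,7] -8+16=8 >-4 → r--
[1,6] -8+14=6 >-4 → r--
[1,5] -8+7=-1 >-4 → r--
[1,4] -8+1=-7 <-4 → l++
[2,4] -5+1=-4 → found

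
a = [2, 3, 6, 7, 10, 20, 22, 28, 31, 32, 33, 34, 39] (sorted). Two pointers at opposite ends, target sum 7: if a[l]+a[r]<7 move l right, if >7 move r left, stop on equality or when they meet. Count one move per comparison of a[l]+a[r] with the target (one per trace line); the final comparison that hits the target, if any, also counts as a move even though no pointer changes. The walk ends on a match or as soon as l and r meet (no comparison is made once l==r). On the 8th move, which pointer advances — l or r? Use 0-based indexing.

l=0 r=12: 2+39=41 >7, r--
l=0 r=11: 2+34=36 >7, r--
l=0 r=10: 2+33=35 >7, r--
l=0 r=9: 2+32=34 >7, r--
l=0 r=8: 2+31=33 >7, r--
l=0 r=7: 2+28=30 >7, r--
l=0 r=6: 2+22=24 >7, r--
l=0 r=5: 2+20=22 >7, r--

r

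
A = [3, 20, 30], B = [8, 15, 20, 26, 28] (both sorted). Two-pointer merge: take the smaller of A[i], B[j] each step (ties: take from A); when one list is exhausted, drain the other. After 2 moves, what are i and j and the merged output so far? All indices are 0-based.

[i=0,j=0] A[i]=3<=B[j]=8 take 3 → i++
[i=1,j=0] A[i]=20>B[j]=8 take 8 → j++

i=1, j=1, merged so far=[3, 8]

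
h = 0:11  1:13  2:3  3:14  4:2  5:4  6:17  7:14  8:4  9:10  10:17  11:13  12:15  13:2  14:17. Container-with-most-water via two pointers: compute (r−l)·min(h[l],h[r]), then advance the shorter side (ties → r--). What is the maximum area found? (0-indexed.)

max area = 169

l=0 r=14: min(11,17)*14=154 best=154 *, l++
l=1 r=14: min(13,17)*13=169 best=169 *, l++
l=2 r=14: min(3,17)*12=36 best=169, l++
l=3 r=14: min(14,17)*11=154 best=169, l++
l=4 r=14: min(2,17)*10=20 best=169, l++
l=5 r=14: min(4,17)*9=36 best=169, l++
l=6 r=14: min(17,17)*8=136 best=169, r--
l=6 r=13: min(17,2)*7=14 best=169, r--
l=6 r=12: min(17,15)*6=90 best=169, r--
l=6 r=11: min(17,13)*5=65 best=169, r--
l=6 r=10: min(17,17)*4=68 best=169, r--
l=6 r=9: min(17,10)*3=30 best=169, r--
l=6 r=8: min(17,4)*2=8 best=169, r--
l=6 r=7: min(17,14)*1=14 best=169, r--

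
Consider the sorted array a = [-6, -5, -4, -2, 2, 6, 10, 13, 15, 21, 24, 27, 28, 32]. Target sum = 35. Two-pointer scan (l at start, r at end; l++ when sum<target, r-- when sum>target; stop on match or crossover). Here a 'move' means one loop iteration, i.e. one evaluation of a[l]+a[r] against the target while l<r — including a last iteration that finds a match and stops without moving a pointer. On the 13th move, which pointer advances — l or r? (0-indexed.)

r

[0,13] -6+32=26 <35 → l++
[1,13] -5+32=27 <35 → l++
[2,13] -4+32=28 <35 → l++
[3,13] -2+32=30 <35 → l++
[4,13] 2+32=34 <35 → l++
[5,13] 6+32=38 >35 → r--
[5,12] 6+28=34 <35 → l++
[6,12] 10+28=38 >35 → r--
[6,11] 10+27=37 >35 → r--
[6,10] 10+24=34 <35 → l++
[7,10] 13+24=37 >35 → r--
[7,9] 13+21=34 <35 → l++
[8,9] 15+21=36 >35 → r--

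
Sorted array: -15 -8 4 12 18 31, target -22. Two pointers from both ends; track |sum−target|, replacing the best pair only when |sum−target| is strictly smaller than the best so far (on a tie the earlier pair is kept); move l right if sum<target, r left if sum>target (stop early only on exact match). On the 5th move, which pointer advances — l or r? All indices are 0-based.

l=0 r=5: -15+31=16 d=38 *, r--
l=0 r=4: -15+18=3 d=25 *, r--
l=0 r=3: -15+12=-3 d=19 *, r--
l=0 r=2: -15+4=-11 d=11 *, r--
l=0 r=1: -15+-8=-23 d=1 *, l++

l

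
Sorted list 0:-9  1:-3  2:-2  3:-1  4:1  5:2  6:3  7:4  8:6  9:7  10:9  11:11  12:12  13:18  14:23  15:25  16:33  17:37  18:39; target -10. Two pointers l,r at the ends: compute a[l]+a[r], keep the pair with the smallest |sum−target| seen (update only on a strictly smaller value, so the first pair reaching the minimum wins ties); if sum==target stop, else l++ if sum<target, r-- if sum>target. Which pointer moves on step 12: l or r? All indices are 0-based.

r

l=0 r=18: -9+39=30 d=40 *, r--
l=0 r=17: -9+37=28 d=38 *, r--
l=0 r=16: -9+33=24 d=34 *, r--
l=0 r=15: -9+25=16 d=26 *, r--
l=0 r=14: -9+23=14 d=24 *, r--
l=0 r=13: -9+18=9 d=19 *, r--
l=0 r=12: -9+12=3 d=13 *, r--
l=0 r=11: -9+11=2 d=12 *, r--
l=0 r=10: -9+9=0 d=10 *, r--
l=0 r=9: -9+7=-2 d=8 *, r--
l=0 r=8: -9+6=-3 d=7 *, r--
l=0 r=7: -9+4=-5 d=5 *, r--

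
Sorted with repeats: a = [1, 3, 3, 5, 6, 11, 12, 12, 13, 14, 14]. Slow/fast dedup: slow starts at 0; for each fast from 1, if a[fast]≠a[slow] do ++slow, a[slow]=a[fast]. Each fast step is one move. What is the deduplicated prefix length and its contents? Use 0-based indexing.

(s=0,f=1) a[fast]=3≠a[slow]=1 write a[1]=3 → slow++,fast++
(s=1,f=2) a[fast]=3=a[slow] dup → fast++
(s=1,f=3) a[fast]=5≠a[slow]=3 write a[2]=5 → slow++,fast++
(s=2,f=4) a[fast]=6≠a[slow]=5 write a[3]=6 → slow++,fast++
(s=3,f=5) a[fast]=11≠a[slow]=6 write a[4]=11 → slow++,fast++
(s=4,f=6) a[fast]=12≠a[slow]=11 write a[5]=12 → slow++,fast++
(s=5,f=7) a[fast]=12=a[slow] dup → fast++
(s=5,f=8) a[fast]=13≠a[slow]=12 write a[6]=13 → slow++,fast++
(s=6,f=9) a[fast]=14≠a[slow]=13 write a[7]=14 → slow++,fast++
(s=7,f=10) a[fast]=14=a[slow] dup → fast++

length 8; prefix = [1, 3, 5, 6, 11, 12, 13, 14]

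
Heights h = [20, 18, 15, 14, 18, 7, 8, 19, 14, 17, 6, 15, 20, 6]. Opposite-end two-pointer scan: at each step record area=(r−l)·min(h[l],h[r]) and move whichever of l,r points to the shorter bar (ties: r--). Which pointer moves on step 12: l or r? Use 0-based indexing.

l=0 r=13: min(20,6)*13=78 best=78 *, r--
l=0 r=12: min(20,20)*12=240 best=240 *, r--
l=0 r=11: min(20,15)*11=165 best=240, r--
l=0 r=10: min(20,6)*10=60 best=240, r--
l=0 r=9: min(20,17)*9=153 best=240, r--
l=0 r=8: min(20,14)*8=112 best=240, r--
l=0 r=7: min(20,19)*7=133 best=240, r--
l=0 r=6: min(20,8)*6=48 best=240, r--
l=0 r=5: min(20,7)*5=35 best=240, r--
l=0 r=4: min(20,18)*4=72 best=240, r--
l=0 r=3: min(20,14)*3=42 best=240, r--
l=0 r=2: min(20,15)*2=30 best=240, r--

r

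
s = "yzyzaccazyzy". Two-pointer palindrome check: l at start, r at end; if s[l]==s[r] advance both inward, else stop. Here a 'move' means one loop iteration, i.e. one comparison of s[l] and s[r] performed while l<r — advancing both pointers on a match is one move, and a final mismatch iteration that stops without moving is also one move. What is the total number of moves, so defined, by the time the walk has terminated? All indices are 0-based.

l=0 r=11: 'y'=='y', l++,r--
l=1 r=10: 'z'=='z', l++,r--
l=2 r=9: 'y'=='y', l++,r--
l=3 r=8: 'z'=='z', l++,r--
l=4 r=7: 'a'=='a', l++,r--
l=5 r=6: 'c'=='c', l++,r--

6 moves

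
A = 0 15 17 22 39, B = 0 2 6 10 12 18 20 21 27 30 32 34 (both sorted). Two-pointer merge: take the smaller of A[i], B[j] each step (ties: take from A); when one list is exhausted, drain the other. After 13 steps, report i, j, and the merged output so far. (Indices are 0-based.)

[i=0,j=0] A[i]=0<=B[j]=0 take 0 → i++
[i=1,j=0] A[i]=15>B[j]=0 take 0 → j++
[i=1,j=1] A[i]=15>B[j]=2 take 2 → j++
[i=1,j=2] A[i]=15>B[j]=6 take 6 → j++
[i=1,j=3] A[i]=15>B[j]=10 take 10 → j++
[i=1,j=4] A[i]=15>B[j]=12 take 12 → j++
[i=1,j=5] A[i]=15<=B[j]=18 take 15 → i++
[i=2,j=5] A[i]=17<=B[j]=18 take 17 → i++
[i=3,j=5] A[i]=22>B[j]=18 take 18 → j++
[i=3,j=6] A[i]=22>B[j]=20 take 20 → j++
[i=3,j=7] A[i]=22>B[j]=21 take 21 → j++
[i=3,j=8] A[i]=22<=B[j]=27 take 22 → i++
[i=4,j=8] A[i]=39>B[j]=27 take 27 → j++

i=4, j=9, merged so far=[0, 0, 2, 6, 10, 12, 15, 17, 18, 20, 21, 22, 27]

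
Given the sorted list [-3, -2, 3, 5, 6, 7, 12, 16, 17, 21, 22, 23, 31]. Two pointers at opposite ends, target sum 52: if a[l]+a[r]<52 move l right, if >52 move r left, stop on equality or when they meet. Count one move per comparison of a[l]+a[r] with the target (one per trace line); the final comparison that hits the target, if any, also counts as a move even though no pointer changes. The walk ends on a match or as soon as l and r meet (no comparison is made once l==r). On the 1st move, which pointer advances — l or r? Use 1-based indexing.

[1,13] -3+31=28 <52 → l++

l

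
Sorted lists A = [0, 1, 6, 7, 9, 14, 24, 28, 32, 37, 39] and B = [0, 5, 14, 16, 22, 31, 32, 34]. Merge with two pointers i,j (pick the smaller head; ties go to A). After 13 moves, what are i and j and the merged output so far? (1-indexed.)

i=9, j=6, merged so far=[0, 0, 1, 5, 6, 7, 9, 14, 14, 16, 22, 24, 28]

i=1 j=1: A[i]=0<=B[j]=0 take 0, i++
i=2 j=1: A[i]=1>B[j]=0 take 0, j++
i=2 j=2: A[i]=1<=B[j]=5 take 1, i++
i=3 j=2: A[i]=6>B[j]=5 take 5, j++
i=3 j=3: A[i]=6<=B[j]=14 take 6, i++
i=4 j=3: A[i]=7<=B[j]=14 take 7, i++
i=5 j=3: A[i]=9<=B[j]=14 take 9, i++
i=6 j=3: A[i]=14<=B[j]=14 take 14, i++
i=7 j=3: A[i]=24>B[j]=14 take 14, j++
i=7 j=4: A[i]=24>B[j]=16 take 16, j++
i=7 j=5: A[i]=24>B[j]=22 take 22, j++
i=7 j=6: A[i]=24<=B[j]=31 take 24, i++
i=8 j=6: A[i]=28<=B[j]=31 take 28, i++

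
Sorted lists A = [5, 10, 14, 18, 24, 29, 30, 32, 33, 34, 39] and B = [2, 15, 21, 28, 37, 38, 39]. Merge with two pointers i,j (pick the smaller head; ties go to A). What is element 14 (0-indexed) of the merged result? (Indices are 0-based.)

[i=0,j=0] A[i]=5>B[j]=2 take 2 → j++
[i=0,j=1] A[i]=5<=B[j]=15 take 5 → i++
[i=1,j=1] A[i]=10<=B[j]=15 take 10 → i++
[i=2,j=1] A[i]=14<=B[j]=15 take 14 → i++
[i=3,j=1] A[i]=18>B[j]=15 take 15 → j++
[i=3,j=2] A[i]=18<=B[j]=21 take 18 → i++
[i=4,j=2] A[i]=24>B[j]=21 take 21 → j++
[i=4,j=3] A[i]=24<=B[j]=28 take 24 → i++
[i=5,j=3] A[i]=29>B[j]=28 take 28 → j++
[i=5,j=4] A[i]=29<=B[j]=37 take 29 → i++
[i=6,j=4] A[i]=30<=B[j]=37 take 30 → i++
[i=7,j=4] A[i]=32<=B[j]=37 take 32 → i++
[i=8,j=4] A[i]=33<=B[j]=37 take 33 → i++
[i=9,j=4] A[i]=34<=B[j]=37 take 34 → i++
[i=10,j=4] A[i]=39>B[j]=37 take 37 → j++
[i=10,j=5] A[i]=39>B[j]=38 take 38 → j++
[i=10,j=6] A[i]=39<=B[j]=39 take 39 → i++
[i=11,j=6] A done, take B[j]=39 → j++

merged[14] = 37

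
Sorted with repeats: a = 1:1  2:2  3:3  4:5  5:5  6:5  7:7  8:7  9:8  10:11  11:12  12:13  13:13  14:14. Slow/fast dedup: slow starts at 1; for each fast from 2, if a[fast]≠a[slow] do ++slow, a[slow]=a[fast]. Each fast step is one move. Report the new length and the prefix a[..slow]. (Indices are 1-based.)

(s=1,f=2) a[fast]=2≠a[slow]=1 write a[2]=2 → slow++,fast++
(s=2,f=3) a[fast]=3≠a[slow]=2 write a[3]=3 → slow++,fast++
(s=3,f=4) a[fast]=5≠a[slow]=3 write a[4]=5 → slow++,fast++
(s=4,f=5) a[fast]=5=a[slow] dup → fast++
(s=4,f=6) a[fast]=5=a[slow] dup → fast++
(s=4,f=7) a[fast]=7≠a[slow]=5 write a[5]=7 → slow++,fast++
(s=5,f=8) a[fast]=7=a[slow] dup → fast++
(s=5,f=9) a[fast]=8≠a[slow]=7 write a[6]=8 → slow++,fast++
(s=6,f=10) a[fast]=11≠a[slow]=8 write a[7]=11 → slow++,fast++
(s=7,f=11) a[fast]=12≠a[slow]=11 write a[8]=12 → slow++,fast++
(s=8,f=12) a[fast]=13≠a[slow]=12 write a[9]=13 → slow++,fast++
(s=9,f=13) a[fast]=13=a[slow] dup → fast++
(s=9,f=14) a[fast]=14≠a[slow]=13 write a[10]=14 → slow++,fast++

length 10; prefix = [1, 2, 3, 5, 7, 8, 11, 12, 13, 14]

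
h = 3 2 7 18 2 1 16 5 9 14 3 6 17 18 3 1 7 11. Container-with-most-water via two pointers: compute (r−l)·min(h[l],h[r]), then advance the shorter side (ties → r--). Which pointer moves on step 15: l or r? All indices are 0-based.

[0,17] min(3,11)*17=51 best=51 * → l++
[1,17] min(2,11)*16=32 best=51 → l++
[2,17] min(7,11)*15=105 best=105 * → l++
[3,17] min(18,11)*14=154 best=154 * → r--
[3,16] min(18,7)*13=91 best=154 → r--
[3,15] min(18,1)*12=12 best=154 → r--
[3,14] min(18,3)*11=33 best=154 → r--
[3,13] min(18,18)*10=180 best=180 * → r--
[3,12] min(18,17)*9=153 best=180 → r--
[3,11] min(18,6)*8=48 best=180 → r--
[3,10] min(18,3)*7=21 best=180 → r--
[3,9] min(18,14)*6=84 best=180 → r--
[3,8] min(18,9)*5=45 best=180 → r--
[3,7] min(18,5)*4=20 best=180 → r--
[3,6] min(18,16)*3=48 best=180 → r--

r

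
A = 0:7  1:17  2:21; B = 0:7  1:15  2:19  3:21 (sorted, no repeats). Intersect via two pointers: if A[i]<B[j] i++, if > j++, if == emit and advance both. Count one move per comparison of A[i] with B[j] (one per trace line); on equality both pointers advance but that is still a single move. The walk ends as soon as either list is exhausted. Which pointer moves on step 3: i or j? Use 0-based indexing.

i

i=0 j=0: 7==7 emit, i++,j++
i=1 j=1: 17>15, j++
i=1 j=2: 17<19, i++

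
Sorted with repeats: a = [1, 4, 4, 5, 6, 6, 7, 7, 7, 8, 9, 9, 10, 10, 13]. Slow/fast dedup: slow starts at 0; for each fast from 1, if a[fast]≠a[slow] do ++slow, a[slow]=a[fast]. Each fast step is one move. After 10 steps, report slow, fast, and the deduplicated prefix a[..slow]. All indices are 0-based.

slow=0 fast=1: a[fast]=4≠a[slow]=1 write a[1]=4, slow++,fast++
slow=1 fast=2: a[fast]=4=a[slow] dup, fast++
slow=1 fast=3: a[fast]=5≠a[slow]=4 write a[2]=5, slow++,fast++
slow=2 fast=4: a[fast]=6≠a[slow]=5 write a[3]=6, slow++,fast++
slow=3 fast=5: a[fast]=6=a[slow] dup, fast++
slow=3 fast=6: a[fast]=7≠a[slow]=6 write a[4]=7, slow++,fast++
slow=4 fast=7: a[fast]=7=a[slow] dup, fast++
slow=4 fast=8: a[fast]=7=a[slow] dup, fast++
slow=4 fast=9: a[fast]=8≠a[slow]=7 write a[5]=8, slow++,fast++
slow=5 fast=10: a[fast]=9≠a[slow]=8 write a[6]=9, slow++,fast++

slow=6, fast=11, prefix=[1, 4, 5, 6, 7, 8, 9]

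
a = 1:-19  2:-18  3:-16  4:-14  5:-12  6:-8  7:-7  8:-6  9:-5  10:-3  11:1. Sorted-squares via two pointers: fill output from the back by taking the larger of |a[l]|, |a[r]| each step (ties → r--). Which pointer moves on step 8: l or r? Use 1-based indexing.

l=1 r=11: |-19|>|1| out[11]=361, l++
l=2 r=11: |-18|>|1| out[10]=324, l++
l=3 r=11: |-16|>|1| out[9]=256, l++
l=4 r=11: |-14|>|1| out[8]=196, l++
l=5 r=11: |-12|>|1| out[7]=144, l++
l=6 r=11: |-8|>|1| out[6]=64, l++
l=7 r=11: |-7|>|1| out[5]=49, l++
l=8 r=11: |-6|>|1| out[4]=36, l++

l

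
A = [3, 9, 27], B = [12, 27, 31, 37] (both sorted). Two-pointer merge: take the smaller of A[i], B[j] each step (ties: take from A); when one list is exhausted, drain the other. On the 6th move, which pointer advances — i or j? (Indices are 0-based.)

[i=0,j=0] A[i]=3<=B[j]=12 take 3 → i++
[i=1,j=0] A[i]=9<=B[j]=12 take 9 → i++
[i=2,j=0] A[i]=27>B[j]=12 take 12 → j++
[i=2,j=1] A[i]=27<=B[j]=27 take 27 → i++
[i=3,j=1] A done, take B[j]=27 → j++
[i=3,j=2] A done, take B[j]=31 → j++

j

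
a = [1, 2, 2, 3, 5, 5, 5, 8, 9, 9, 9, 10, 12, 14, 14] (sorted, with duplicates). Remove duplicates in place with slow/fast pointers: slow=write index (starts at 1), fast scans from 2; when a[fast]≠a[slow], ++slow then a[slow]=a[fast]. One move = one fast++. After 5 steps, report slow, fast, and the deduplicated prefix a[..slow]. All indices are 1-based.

slow=1 fast=2: a[fast]=2≠a[slow]=1 write a[2]=2, slow++,fast++
slow=2 fast=3: a[fast]=2=a[slow] dup, fast++
slow=2 fast=4: a[fast]=3≠a[slow]=2 write a[3]=3, slow++,fast++
slow=3 fast=5: a[fast]=5≠a[slow]=3 write a[4]=5, slow++,fast++
slow=4 fast=6: a[fast]=5=a[slow] dup, fast++

slow=4, fast=7, prefix=[1, 2, 3, 5]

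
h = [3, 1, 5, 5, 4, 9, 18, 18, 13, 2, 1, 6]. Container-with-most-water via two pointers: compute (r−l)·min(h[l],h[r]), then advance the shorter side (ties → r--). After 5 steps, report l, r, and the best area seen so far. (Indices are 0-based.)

l=0 r=11: min(3,6)*11=33 best=33 *, l++
l=1 r=11: min(1,6)*10=10 best=33, l++
l=2 r=11: min(5,6)*9=45 best=45 *, l++
l=3 r=11: min(5,6)*8=40 best=45, l++
l=4 r=11: min(4,6)*7=28 best=45, l++

l=5, r=11, best area=45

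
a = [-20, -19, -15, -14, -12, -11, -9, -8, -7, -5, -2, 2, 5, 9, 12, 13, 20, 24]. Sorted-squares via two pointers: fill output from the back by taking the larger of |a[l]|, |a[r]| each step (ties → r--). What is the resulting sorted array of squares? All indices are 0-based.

l=0 r=17: |-20|<=|24| out[17]=576, r--
l=0 r=16: |-20|<=|20| out[16]=400, r--
l=0 r=15: |-20|>|13| out[15]=400, l++
l=1 r=15: |-19|>|13| out[14]=361, l++
l=2 r=15: |-15|>|13| out[13]=225, l++
l=3 r=15: |-14|>|13| out[12]=196, l++
l=4 r=15: |-12|<=|13| out[11]=169, r--
l=4 r=14: |-12|<=|12| out[10]=144, r--
l=4 r=13: |-12|>|9| out[9]=144, l++
l=5 r=13: |-11|>|9| out[8]=121, l++
l=6 r=13: |-9|<=|9| out[7]=81, r--
l=6 r=12: |-9|>|5| out[6]=81, l++
l=7 r=12: |-8|>|5| out[5]=64, l++
l=8 r=12: |-7|>|5| out[4]=49, l++
l=9 r=12: |-5|<=|5| out[3]=25, r--
l=9 r=11: |-5|>|2| out[2]=25, l++
l=10 r=11: |-2|<=|2| out[1]=4, r--
l=10 r=10: |-2|<=|-2| out[0]=4, r--

[4, 4, 25, 25, 49, 64, 81, 81, 121, 144, 144, 169, 196, 225, 361, 400, 400, 576]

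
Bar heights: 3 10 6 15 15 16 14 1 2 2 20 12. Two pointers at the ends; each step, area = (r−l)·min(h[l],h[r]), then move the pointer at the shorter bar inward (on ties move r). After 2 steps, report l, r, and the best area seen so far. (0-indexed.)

l=2, r=11, best area=100

l=0 r=11: min(3,12)*11=33 best=33 *, l++
l=1 r=11: min(10,12)*10=100 best=100 *, l++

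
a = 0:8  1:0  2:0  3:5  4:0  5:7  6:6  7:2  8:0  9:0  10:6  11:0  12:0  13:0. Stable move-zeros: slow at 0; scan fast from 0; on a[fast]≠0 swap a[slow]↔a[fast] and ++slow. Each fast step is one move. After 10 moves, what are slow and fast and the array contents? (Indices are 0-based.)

slow=0 fast=0: a[fast]=8≠0 swap→a[0]=8, slow++,fast++
slow=1 fast=1: a[fast]=0, fast++
slow=1 fast=2: a[fast]=0, fast++
slow=1 fast=3: a[fast]=5≠0 swap→a[1]=5, slow++,fast++
slow=2 fast=4: a[fast]=0, fast++
slow=2 fast=5: a[fast]=7≠0 swap→a[2]=7, slow++,fast++
slow=3 fast=6: a[fast]=6≠0 swap→a[3]=6, slow++,fast++
slow=4 fast=7: a[fast]=2≠0 swap→a[4]=2, slow++,fast++
slow=5 fast=8: a[fast]=0, fast++
slow=5 fast=9: a[fast]=0, fast++

slow=5, fast=10, a=[8, 5, 7, 6, 2, 0, 0, 0, 0, 0, 6, 0, 0, 0]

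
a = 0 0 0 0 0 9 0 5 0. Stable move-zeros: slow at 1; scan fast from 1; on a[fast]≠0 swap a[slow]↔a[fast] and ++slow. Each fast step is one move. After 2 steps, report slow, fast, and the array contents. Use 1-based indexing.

slow=1 fast=1: a[fast]=0, fast++
slow=1 fast=2: a[fast]=0, fast++

slow=1, fast=3, a=[0, 0, 0, 0, 0, 9, 0, 5, 0]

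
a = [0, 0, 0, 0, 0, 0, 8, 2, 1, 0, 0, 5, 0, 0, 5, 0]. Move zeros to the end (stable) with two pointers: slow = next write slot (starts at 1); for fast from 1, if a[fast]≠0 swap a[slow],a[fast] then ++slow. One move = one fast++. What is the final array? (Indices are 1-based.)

slow=1 fast=1: a[fast]=0, fast++
slow=1 fast=2: a[fast]=0, fast++
slow=1 fast=3: a[fast]=0, fast++
slow=1 fast=4: a[fast]=0, fast++
slow=1 fast=5: a[fast]=0, fast++
slow=1 fast=6: a[fast]=0, fast++
slow=1 fast=7: a[fast]=8≠0 swap→a[1]=8, slow++,fast++
slow=2 fast=8: a[fast]=2≠0 swap→a[2]=2, slow++,fast++
slow=3 fast=9: a[fast]=1≠0 swap→a[3]=1, slow++,fast++
slow=4 fast=10: a[fast]=0, fast++
slow=4 fast=11: a[fast]=0, fast++
slow=4 fast=12: a[fast]=5≠0 swap→a[4]=5, slow++,fast++
slow=5 fast=13: a[fast]=0, fast++
slow=5 fast=14: a[fast]=0, fast++
slow=5 fast=15: a[fast]=5≠0 swap→a[5]=5, slow++,fast++
slow=6 fast=16: a[fast]=0, fast++

[8, 2, 1, 5, 5, 0, 0, 0, 0, 0, 0, 0, 0, 0, 0, 0]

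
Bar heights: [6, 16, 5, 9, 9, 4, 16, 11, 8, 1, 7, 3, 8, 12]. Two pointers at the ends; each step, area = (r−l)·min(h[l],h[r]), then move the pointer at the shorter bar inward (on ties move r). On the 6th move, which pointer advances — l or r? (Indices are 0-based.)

r

[0,13] min(6,12)*13=78 best=78 * → l++
[1,13] min(16,12)*12=144 best=144 * → r--
[1,12] min(16,8)*11=88 best=144 → r--
[1,11] min(16,3)*10=30 best=144 → r--
[1,10] min(16,7)*9=63 best=144 → r--
[1,9] min(16,1)*8=8 best=144 → r--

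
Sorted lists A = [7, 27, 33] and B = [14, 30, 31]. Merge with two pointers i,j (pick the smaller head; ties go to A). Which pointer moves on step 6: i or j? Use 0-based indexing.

i

i=0 j=0: A[i]=7<=B[j]=14 take 7, i++
i=1 j=0: A[i]=27>B[j]=14 take 14, j++
i=1 j=1: A[i]=27<=B[j]=30 take 27, i++
i=2 j=1: A[i]=33>B[j]=30 take 30, j++
i=2 j=2: A[i]=33>B[j]=31 take 31, j++
i=2 j=3: B done, take A[i]=33, i++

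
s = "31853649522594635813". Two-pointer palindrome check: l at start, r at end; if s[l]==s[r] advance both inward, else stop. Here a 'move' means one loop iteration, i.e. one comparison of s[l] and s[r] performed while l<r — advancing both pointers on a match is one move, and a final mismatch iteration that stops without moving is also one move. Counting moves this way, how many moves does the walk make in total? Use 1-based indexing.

l=1 r=20: '3'=='3', l++,r--
l=2 r=19: '1'=='1', l++,r--
l=3 r=18: '8'=='8', l++,r--
l=4 r=17: '5'=='5', l++,r--
l=5 r=16: '3'=='3', l++,r--
l=6 r=15: '6'=='6', l++,r--
l=7 r=14: '4'=='4', l++,r--
l=8 r=13: '9'=='9', l++,r--
l=9 r=12: '5'=='5', l++,r--
l=10 r=11: '2'=='2', l++,r--

10 moves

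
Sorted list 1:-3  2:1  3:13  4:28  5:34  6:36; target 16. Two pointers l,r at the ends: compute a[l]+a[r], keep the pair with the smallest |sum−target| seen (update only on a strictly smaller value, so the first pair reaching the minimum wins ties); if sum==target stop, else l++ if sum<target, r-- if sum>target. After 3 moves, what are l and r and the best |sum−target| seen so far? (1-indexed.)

[1,6] -3+36=33 d=17 * → r--
[1,5] -3+34=31 d=15 * → r--
[1,4] -3+28=25 d=9 * → r--

l=1, r=3, best |Δ|=9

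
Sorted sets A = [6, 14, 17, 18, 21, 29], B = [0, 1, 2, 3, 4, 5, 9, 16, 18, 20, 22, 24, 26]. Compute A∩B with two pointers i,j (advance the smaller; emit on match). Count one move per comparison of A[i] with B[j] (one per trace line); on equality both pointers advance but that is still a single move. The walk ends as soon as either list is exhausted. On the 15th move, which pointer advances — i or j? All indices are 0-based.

j

i=0 j=0: 6>0, j++
i=0 j=1: 6>1, j++
i=0 j=2: 6>2, j++
i=0 j=3: 6>3, j++
i=0 j=4: 6>4, j++
i=0 j=5: 6>5, j++
i=0 j=6: 6<9, i++
i=1 j=6: 14>9, j++
i=1 j=7: 14<16, i++
i=2 j=7: 17>16, j++
i=2 j=8: 17<18, i++
i=3 j=8: 18==18 emit, i++,j++
i=4 j=9: 21>20, j++
i=4 j=10: 21<22, i++
i=5 j=10: 29>22, j++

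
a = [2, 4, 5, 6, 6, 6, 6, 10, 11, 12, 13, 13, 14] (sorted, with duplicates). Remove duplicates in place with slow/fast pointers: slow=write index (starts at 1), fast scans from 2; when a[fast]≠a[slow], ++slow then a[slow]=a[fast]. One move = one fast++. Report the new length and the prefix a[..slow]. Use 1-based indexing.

(s=1,f=2) a[fast]=4≠a[slow]=2 write a[2]=4 → slow++,fast++
(s=2,f=3) a[fast]=5≠a[slow]=4 write a[3]=5 → slow++,fast++
(s=3,f=4) a[fast]=6≠a[slow]=5 write a[4]=6 → slow++,fast++
(s=4,f=5) a[fast]=6=a[slow] dup → fast++
(s=4,f=6) a[fast]=6=a[slow] dup → fast++
(s=4,f=7) a[fast]=6=a[slow] dup → fast++
(s=4,f=8) a[fast]=10≠a[slow]=6 write a[5]=10 → slow++,fast++
(s=5,f=9) a[fast]=11≠a[slow]=10 write a[6]=11 → slow++,fast++
(s=6,f=10) a[fast]=12≠a[slow]=11 write a[7]=12 → slow++,fast++
(s=7,f=11) a[fast]=13≠a[slow]=12 write a[8]=13 → slow++,fast++
(s=8,f=12) a[fast]=13=a[slow] dup → fast++
(s=8,f=13) a[fast]=14≠a[slow]=13 write a[9]=14 → slow++,fast++

length 9; prefix = [2, 4, 5, 6, 10, 11, 12, 13, 14]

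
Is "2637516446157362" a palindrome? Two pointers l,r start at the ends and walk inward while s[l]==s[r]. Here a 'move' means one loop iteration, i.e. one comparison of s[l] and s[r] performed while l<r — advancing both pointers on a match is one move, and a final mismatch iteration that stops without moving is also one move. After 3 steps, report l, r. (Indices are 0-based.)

l=3, r=12

l=0 r=15: '2'=='2', l++,r--
l=1 r=14: '6'=='6', l++,r--
l=2 r=13: '3'=='3', l++,r--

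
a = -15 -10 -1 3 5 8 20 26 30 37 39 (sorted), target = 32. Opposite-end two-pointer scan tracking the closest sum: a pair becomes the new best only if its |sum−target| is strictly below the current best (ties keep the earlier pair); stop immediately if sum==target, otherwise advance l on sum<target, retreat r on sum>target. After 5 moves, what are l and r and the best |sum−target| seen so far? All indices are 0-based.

l=0 r=10: -15+39=24 d=8 *, l++
l=1 r=10: -10+39=29 d=3 *, l++
l=2 r=10: -1+39=38 d=6, r--
l=2 r=9: -1+37=36 d=4, r--
l=2 r=8: -1+30=29 d=3, l++

l=3, r=8, best |Δ|=3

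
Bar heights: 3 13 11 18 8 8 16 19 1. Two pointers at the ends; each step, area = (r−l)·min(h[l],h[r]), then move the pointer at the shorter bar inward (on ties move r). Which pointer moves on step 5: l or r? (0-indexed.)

l

l=0 r=8: min(3,1)*8=8 best=8 *, r--
l=0 r=7: min(3,19)*7=21 best=21 *, l++
l=1 r=7: min(13,19)*6=78 best=78 *, l++
l=2 r=7: min(11,19)*5=55 best=78, l++
l=3 r=7: min(18,19)*4=72 best=78, l++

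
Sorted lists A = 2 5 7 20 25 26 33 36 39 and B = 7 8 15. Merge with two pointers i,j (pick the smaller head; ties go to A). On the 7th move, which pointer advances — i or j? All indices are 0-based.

i=0 j=0: A[i]=2<=B[j]=7 take 2, i++
i=1 j=0: A[i]=5<=B[j]=7 take 5, i++
i=2 j=0: A[i]=7<=B[j]=7 take 7, i++
i=3 j=0: A[i]=20>B[j]=7 take 7, j++
i=3 j=1: A[i]=20>B[j]=8 take 8, j++
i=3 j=2: A[i]=20>B[j]=15 take 15, j++
i=3 j=3: B done, take A[i]=20, i++

i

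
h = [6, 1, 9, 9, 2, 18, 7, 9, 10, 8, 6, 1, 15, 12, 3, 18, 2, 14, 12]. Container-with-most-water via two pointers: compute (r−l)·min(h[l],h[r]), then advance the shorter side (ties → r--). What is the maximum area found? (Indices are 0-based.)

[0,18] min(6,12)*18=108 best=108 * → l++
[1,18] min(1,12)*17=17 best=108 → l++
[2,18] min(9,12)*16=144 best=144 * → l++
[3,18] min(9,12)*15=135 best=144 → l++
[4,18] min(2,12)*14=28 best=144 → l++
[5,18] min(18,12)*13=156 best=156 * → r--
[5,17] min(18,14)*12=168 best=168 * → r--
[5,16] min(18,2)*11=22 best=168 → r--
[5,15] min(18,18)*10=180 best=180 * → r--
[5,14] min(18,3)*9=27 best=180 → r--
[5,13] min(18,12)*8=96 best=180 → r--
[5,12] min(18,15)*7=105 best=180 → r--
[5,11] min(18,1)*6=6 best=180 → r--
[5,10] min(18,6)*5=30 best=180 → r--
[5,9] min(18,8)*4=32 best=180 → r--
[5,8] min(18,10)*3=30 best=180 → r--
[5,7] min(18,9)*2=18 best=180 → r--
[5,6] min(18,7)*1=7 best=180 → r--

max area = 180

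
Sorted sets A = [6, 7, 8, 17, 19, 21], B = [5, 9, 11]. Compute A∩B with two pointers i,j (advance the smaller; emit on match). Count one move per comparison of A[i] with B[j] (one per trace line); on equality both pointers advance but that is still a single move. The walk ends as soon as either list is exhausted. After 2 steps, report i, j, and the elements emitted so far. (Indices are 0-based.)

i=0 j=0: 6>5, j++
i=0 j=1: 6<9, i++

i=1, j=1, emitted=[]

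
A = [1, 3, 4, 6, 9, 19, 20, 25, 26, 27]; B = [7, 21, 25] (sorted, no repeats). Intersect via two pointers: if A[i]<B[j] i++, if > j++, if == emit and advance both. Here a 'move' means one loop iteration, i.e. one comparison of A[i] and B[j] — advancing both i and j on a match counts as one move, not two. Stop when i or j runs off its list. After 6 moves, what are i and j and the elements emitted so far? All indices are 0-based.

i=5, j=1, emitted=[]

i=0 j=0: 1<7, i++
i=1 j=0: 3<7, i++
i=2 j=0: 4<7, i++
i=3 j=0: 6<7, i++
i=4 j=0: 9>7, j++
i=4 j=1: 9<21, i++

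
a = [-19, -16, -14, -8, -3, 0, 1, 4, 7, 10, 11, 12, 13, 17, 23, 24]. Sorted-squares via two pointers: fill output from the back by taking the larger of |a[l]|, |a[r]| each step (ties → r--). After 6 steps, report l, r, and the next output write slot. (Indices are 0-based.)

l=3, r=12, next write slot=9

l=0 r=15: |-19|<=|24| out[15]=576, r--
l=0 r=14: |-19|<=|23| out[14]=529, r--
l=0 r=13: |-19|>|17| out[13]=361, l++
l=1 r=13: |-16|<=|17| out[12]=289, r--
l=1 r=12: |-16|>|13| out[11]=256, l++
l=2 r=12: |-14|>|13| out[10]=196, l++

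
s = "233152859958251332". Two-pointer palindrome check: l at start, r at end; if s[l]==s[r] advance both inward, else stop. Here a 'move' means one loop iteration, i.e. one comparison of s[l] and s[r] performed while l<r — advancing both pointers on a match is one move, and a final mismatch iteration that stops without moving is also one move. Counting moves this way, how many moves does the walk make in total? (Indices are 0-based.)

9 moves

l=0 r=17: '2'=='2', l++,r--
l=1 r=16: '3'=='3', l++,r--
l=2 r=15: '3'=='3', l++,r--
l=3 r=14: '1'=='1', l++,r--
l=4 r=13: '5'=='5', l++,r--
l=5 r=12: '2'=='2', l++,r--
l=6 r=11: '8'=='8', l++,r--
l=7 r=10: '5'=='5', l++,r--
l=8 r=9: '9'=='9', l++,r--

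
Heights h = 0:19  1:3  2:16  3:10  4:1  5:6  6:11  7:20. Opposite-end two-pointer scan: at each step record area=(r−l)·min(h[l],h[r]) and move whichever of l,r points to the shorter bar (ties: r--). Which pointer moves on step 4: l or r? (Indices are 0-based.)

l

[0,7] min(19,20)*7=133 best=133 * → l++
[1,7] min(3,20)*6=18 best=133 → l++
[2,7] min(16,20)*5=80 best=133 → l++
[3,7] min(10,20)*4=40 best=133 → l++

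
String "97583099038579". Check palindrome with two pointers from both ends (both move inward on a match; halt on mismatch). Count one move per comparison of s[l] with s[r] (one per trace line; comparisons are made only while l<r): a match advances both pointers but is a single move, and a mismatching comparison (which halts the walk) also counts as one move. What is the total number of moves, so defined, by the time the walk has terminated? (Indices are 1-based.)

7 moves

[1,14] '9'=='9' → l++,r--
[2,13] '7'=='7' → l++,r--
[3,12] '5'=='5' → l++,r--
[4,11] '8'=='8' → l++,r--
[5,10] '3'=='3' → l++,r--
[6,9] '0'=='0' → l++,r--
[7,8] '9'=='9' → l++,r--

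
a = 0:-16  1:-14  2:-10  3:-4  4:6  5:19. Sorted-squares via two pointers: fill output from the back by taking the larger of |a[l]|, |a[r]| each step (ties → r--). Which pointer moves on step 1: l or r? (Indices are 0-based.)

r

[0,5] |-16|<=|19| out[5]=361 → r--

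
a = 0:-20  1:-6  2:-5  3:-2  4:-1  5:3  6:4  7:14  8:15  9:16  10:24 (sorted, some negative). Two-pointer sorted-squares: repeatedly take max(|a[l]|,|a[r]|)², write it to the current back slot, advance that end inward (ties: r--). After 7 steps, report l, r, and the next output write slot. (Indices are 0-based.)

l=3, r=6, next write slot=3

[0,10] |-20|<=|24| out[10]=576 → r--
[0,9] |-20|>|16| out[9]=400 → l++
[1,9] |-6|<=|16| out[8]=256 → r--
[1,8] |-6|<=|15| out[7]=225 → r--
[1,7] |-6|<=|14| out[6]=196 → r--
[1,6] |-6|>|4| out[5]=36 → l++
[2,6] |-5|>|4| out[4]=25 → l++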